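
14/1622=7/811  =  0.01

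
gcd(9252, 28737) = 9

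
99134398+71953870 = 171088268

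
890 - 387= 503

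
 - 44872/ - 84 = 534+ 4/21=534.19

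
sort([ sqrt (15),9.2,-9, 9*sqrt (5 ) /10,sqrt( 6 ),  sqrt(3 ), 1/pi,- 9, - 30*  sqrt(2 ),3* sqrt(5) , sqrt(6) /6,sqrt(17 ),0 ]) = [ - 30*sqrt(2 ),  -  9 ,- 9,0 , 1/pi,sqrt( 6) /6,sqrt( 3) , 9*sqrt (5)/10, sqrt( 6), sqrt(15),sqrt(17),3 * sqrt(5 ),9.2] 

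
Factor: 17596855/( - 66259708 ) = -2^( - 2)* 5^1 * 79^1*44549^1*16564927^( - 1) 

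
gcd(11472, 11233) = 239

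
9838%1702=1328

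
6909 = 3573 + 3336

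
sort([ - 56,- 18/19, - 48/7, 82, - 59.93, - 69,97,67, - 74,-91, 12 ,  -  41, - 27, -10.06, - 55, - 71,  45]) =[-91 , - 74, - 71, - 69, - 59.93, - 56, - 55, - 41, - 27, - 10.06 , - 48/7, -18/19, 12,45,67,82,97]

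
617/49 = 617/49 = 12.59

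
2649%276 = 165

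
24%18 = 6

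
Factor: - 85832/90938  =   - 2^2*41^( - 1)*1109^( - 1)*10729^1 = - 42916/45469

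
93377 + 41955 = 135332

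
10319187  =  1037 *9951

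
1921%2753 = 1921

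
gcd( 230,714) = 2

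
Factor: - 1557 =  - 3^2*173^1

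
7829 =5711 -  -  2118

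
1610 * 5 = 8050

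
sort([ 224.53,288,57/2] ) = [ 57/2,224.53, 288] 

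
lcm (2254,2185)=214130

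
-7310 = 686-7996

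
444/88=5 + 1/22 = 5.05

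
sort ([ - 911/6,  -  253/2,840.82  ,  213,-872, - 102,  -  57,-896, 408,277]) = [ - 896 ,- 872, - 911/6, - 253/2, - 102, - 57,  213,277, 408,840.82]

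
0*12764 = 0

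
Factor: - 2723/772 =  - 2^(-2 )*7^1*193^( - 1 )* 389^1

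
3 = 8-5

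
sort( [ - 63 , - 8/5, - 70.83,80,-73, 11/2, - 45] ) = [ - 73, - 70.83, - 63, - 45, - 8/5, 11/2,80 ] 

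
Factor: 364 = 2^2 * 7^1* 13^1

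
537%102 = 27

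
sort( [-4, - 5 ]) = [ -5,  -  4 ]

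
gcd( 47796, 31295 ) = 569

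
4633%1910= 813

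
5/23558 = 5/23558 = 0.00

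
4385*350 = 1534750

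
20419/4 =5104 + 3/4 = 5104.75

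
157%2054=157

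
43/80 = 43/80 = 0.54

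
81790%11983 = 9892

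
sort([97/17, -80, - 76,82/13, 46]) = [ -80,-76,97/17, 82/13, 46 ]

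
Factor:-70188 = -2^2*3^1*5849^1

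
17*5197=88349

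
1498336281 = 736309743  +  762026538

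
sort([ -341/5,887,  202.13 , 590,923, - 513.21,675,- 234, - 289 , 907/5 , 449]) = [ - 513.21,-289, - 234, - 341/5,907/5 , 202.13,449,590, 675,  887,923]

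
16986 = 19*894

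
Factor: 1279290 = 2^1*3^1*5^1*42643^1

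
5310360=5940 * 894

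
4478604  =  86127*52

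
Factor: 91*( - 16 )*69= - 100464=- 2^4*  3^1*7^1*13^1*23^1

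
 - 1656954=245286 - 1902240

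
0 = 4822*0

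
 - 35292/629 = -57 + 33/37 = - 56.11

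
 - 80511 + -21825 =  - 102336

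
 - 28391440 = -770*36872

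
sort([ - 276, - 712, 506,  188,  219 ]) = [  -  712, - 276,188,219, 506 ] 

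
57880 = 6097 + 51783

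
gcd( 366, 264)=6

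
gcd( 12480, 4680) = 1560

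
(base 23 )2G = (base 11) 57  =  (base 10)62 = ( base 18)38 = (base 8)76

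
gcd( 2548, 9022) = 26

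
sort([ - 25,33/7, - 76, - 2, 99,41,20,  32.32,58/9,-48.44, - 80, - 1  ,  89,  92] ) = [-80,-76, - 48.44,-25,-2, - 1,33/7,58/9,20,32.32,41 , 89, 92,99 ] 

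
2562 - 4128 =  - 1566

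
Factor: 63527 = 63527^1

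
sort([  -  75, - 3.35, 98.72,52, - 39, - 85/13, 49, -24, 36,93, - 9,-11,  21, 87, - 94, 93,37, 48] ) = [-94, - 75, - 39 ,-24, - 11, - 9, - 85/13, - 3.35,21,36, 37,48, 49,52,87 , 93,93,  98.72] 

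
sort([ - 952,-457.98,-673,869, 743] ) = [ - 952, - 673, - 457.98,743,  869 ] 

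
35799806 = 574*62369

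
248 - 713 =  - 465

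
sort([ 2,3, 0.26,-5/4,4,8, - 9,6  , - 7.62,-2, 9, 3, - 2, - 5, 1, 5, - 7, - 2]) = [-9,-7.62, - 7 ,-5, - 2,-2, - 2,-5/4,0.26,1 , 2,3,3, 4,5,6,8 , 9 ] 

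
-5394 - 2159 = - 7553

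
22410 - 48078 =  - 25668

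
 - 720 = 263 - 983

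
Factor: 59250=2^1*3^1*5^3*79^1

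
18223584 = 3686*4944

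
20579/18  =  20579/18 = 1143.28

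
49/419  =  49/419= 0.12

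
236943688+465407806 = 702351494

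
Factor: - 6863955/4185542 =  - 2^( - 1)* 3^1*5^1*7^1*65371^1 * 2092771^(- 1) 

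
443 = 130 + 313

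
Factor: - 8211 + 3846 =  - 4365= -3^2*5^1*97^1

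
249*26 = 6474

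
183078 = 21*8718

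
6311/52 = 121 +19/52 = 121.37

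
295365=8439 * 35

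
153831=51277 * 3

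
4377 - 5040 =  - 663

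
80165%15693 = 1700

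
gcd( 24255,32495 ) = 5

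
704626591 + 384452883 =1089079474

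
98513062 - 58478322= 40034740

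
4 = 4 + 0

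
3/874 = 3/874 = 0.00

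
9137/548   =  9137/548 = 16.67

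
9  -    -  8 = 17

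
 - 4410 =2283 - 6693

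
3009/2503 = 1 + 506/2503 = 1.20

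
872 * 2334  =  2035248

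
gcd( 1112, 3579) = 1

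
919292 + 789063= 1708355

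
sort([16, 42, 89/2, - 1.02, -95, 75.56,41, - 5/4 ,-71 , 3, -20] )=[ - 95 , -71, - 20, -5/4, - 1.02,3,16,41,42,89/2, 75.56] 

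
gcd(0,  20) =20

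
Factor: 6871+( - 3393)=3478  =  2^1*37^1 * 47^1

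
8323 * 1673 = 13924379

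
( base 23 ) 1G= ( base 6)103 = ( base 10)39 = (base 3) 1110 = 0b100111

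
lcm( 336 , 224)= 672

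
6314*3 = 18942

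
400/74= 200/37 = 5.41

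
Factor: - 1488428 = -2^2*372107^1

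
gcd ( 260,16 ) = 4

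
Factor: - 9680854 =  - 2^1*17^1 *284731^1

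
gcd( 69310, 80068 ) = 2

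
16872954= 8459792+8413162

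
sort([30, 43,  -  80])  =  [ - 80,30, 43]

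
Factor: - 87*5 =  - 3^1*5^1*29^1 = -  435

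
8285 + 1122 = 9407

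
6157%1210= 107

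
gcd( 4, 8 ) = 4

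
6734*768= 5171712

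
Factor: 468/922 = 2^1*3^2*13^1 *461^( -1) = 234/461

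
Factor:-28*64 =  - 2^8*7^1  =  - 1792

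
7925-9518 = -1593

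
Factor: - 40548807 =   -  3^2*13^1 * 113^1 * 3067^1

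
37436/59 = 634 + 30/59 = 634.51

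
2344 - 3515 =-1171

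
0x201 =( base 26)JJ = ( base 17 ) 1D3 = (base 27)j0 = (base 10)513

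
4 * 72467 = 289868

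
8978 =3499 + 5479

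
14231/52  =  273 + 35/52 = 273.67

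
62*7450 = 461900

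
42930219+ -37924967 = 5005252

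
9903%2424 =207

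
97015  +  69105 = 166120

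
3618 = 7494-3876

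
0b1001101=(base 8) 115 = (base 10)77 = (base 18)45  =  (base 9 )85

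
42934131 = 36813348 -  - 6120783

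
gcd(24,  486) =6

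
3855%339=126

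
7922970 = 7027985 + 894985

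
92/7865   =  92/7865  =  0.01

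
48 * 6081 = 291888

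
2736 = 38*72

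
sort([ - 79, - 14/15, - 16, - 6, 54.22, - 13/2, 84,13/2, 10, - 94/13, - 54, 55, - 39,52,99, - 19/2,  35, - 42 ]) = [ - 79, - 54, - 42, - 39, - 16 , - 19/2, - 94/13, - 13/2, - 6, - 14/15,13/2,10,35,52, 54.22, 55, 84,99] 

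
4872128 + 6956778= 11828906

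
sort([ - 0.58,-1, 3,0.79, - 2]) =[-2, - 1, - 0.58, 0.79, 3 ] 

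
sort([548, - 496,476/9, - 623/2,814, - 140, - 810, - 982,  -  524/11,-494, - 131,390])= [ - 982, - 810, - 496, - 494,  -  623/2, - 140, - 131, - 524/11,476/9, 390 , 548, 814 ] 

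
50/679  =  50/679 = 0.07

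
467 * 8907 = 4159569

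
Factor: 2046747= 3^1*23^1 *29663^1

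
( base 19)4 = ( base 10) 4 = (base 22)4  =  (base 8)4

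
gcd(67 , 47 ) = 1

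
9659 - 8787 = 872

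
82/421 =82/421  =  0.19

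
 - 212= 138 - 350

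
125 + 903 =1028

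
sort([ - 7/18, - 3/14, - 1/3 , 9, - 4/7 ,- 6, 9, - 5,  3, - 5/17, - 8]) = [-8, - 6, - 5, - 4/7, - 7/18, - 1/3, -5/17, -3/14,3, 9, 9 ]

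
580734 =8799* 66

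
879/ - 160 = -6 + 81/160 = -5.49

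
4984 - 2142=2842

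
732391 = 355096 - - 377295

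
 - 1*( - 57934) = 57934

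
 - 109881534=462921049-572802583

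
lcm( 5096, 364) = 5096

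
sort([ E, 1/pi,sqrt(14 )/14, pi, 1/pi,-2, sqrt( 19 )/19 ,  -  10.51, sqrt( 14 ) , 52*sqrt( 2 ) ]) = [ - 10.51, - 2 , sqrt( 19)/19, sqrt( 14) /14,1/pi,1/pi, E,pi, sqrt( 14),52*sqrt(2) ]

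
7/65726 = 7/65726 = 0.00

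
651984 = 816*799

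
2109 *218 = 459762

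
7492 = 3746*2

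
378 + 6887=7265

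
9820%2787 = 1459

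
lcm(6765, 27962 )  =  419430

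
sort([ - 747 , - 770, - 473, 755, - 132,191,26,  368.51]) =[ - 770, - 747, - 473, - 132,26,191,  368.51 , 755 ] 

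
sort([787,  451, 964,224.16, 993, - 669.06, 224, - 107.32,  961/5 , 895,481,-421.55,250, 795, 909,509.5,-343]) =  [ - 669.06, - 421.55,  -  343 , - 107.32,961/5,224, 224.16,250,451,481, 509.5, 787,795, 895, 909, 964,993]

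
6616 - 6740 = - 124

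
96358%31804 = 946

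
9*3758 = 33822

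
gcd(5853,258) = 3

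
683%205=68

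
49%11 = 5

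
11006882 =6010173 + 4996709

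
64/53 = 1  +  11/53 = 1.21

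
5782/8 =2891/4  =  722.75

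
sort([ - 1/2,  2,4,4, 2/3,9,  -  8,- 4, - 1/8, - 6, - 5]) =[ - 8, - 6, - 5 , - 4, - 1/2, - 1/8, 2/3 , 2,4,4,9]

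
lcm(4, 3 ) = 12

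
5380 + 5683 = 11063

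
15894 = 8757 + 7137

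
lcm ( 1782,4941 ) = 108702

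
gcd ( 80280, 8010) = 90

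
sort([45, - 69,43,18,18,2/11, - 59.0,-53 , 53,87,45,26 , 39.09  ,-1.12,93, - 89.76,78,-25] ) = [  -  89.76, - 69 ,-59.0, - 53, - 25, - 1.12 , 2/11,18,18,26 , 39.09,43,45, 45,53,78,  87,93]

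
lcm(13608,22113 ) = 176904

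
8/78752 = 1/9844 = 0.00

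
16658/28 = 594 + 13/14  =  594.93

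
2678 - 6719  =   - 4041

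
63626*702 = 44665452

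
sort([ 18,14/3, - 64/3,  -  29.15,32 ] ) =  [ - 29.15, - 64/3, 14/3,18,32 ]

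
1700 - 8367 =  - 6667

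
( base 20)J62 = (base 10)7722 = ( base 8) 17052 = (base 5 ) 221342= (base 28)9nm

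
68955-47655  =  21300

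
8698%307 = 102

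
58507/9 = 58507/9 = 6500.78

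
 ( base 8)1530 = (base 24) 1BG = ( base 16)358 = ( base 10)856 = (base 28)12G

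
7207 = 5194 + 2013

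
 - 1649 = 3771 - 5420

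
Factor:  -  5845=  -5^1*7^1*167^1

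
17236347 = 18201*947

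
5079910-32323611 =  - 27243701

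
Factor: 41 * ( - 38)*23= - 35834=- 2^1 * 19^1*23^1 * 41^1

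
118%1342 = 118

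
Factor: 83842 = 2^1*11^1*37^1*103^1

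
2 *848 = 1696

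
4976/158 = 31  +  39/79 = 31.49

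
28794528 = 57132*504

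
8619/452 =19 + 31/452 = 19.07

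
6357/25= 254 + 7/25 = 254.28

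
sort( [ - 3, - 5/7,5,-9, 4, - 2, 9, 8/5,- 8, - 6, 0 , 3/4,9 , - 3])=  [ - 9, - 8 , - 6, - 3,  -  3, - 2,-5/7,0, 3/4,8/5, 4,5,9, 9] 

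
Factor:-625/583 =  - 5^4*11^( - 1)*53^(-1 )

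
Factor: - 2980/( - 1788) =5/3 =3^( - 1)*5^1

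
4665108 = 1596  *2923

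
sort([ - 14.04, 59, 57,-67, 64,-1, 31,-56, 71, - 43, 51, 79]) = [ - 67,  -  56, -43, - 14.04, - 1,31,51,57, 59, 64, 71, 79]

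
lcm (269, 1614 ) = 1614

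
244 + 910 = 1154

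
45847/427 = 107+158/427 = 107.37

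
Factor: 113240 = 2^3*5^1*19^1 * 149^1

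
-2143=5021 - 7164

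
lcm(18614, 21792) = 893472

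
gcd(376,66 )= 2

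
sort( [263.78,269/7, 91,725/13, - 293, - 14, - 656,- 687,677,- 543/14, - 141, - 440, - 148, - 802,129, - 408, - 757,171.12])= [ - 802,-757,-687, - 656, - 440 , - 408, -293, - 148, - 141, - 543/14,-14 , 269/7,725/13,91,129,171.12, 263.78,677 ]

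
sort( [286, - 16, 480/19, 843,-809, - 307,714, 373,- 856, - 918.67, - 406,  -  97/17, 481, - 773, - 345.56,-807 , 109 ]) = [ - 918.67,-856, - 809, - 807,-773, - 406, - 345.56, - 307,-16, - 97/17,480/19,109,286, 373, 481, 714,  843 ]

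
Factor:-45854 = -2^1 *101^1 * 227^1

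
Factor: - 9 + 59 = 50 = 2^1*5^2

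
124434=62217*2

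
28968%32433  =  28968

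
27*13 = 351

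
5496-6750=-1254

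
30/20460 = 1/682 = 0.00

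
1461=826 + 635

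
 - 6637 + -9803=  -  16440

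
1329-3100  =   - 1771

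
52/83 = 52/83 = 0.63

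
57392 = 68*844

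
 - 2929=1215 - 4144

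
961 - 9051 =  - 8090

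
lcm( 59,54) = 3186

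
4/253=4/253 = 0.02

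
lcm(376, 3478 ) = 13912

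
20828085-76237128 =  -55409043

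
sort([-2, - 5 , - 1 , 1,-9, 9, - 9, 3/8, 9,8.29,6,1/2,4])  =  [ - 9, - 9, - 5,- 2,-1 , 3/8, 1/2,1,4,6,8.29,9,9 ]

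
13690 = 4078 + 9612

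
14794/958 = 7397/479 = 15.44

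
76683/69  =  1111 + 8/23  =  1111.35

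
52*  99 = 5148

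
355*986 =350030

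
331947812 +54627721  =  386575533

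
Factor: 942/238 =3^1*7^(-1 ) * 17^( - 1)*157^1 = 471/119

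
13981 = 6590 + 7391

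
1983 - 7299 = - 5316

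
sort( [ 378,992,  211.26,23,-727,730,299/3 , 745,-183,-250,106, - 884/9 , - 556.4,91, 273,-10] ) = [-727, - 556.4, - 250, - 183, - 884/9,-10,23,91,299/3, 106, 211.26, 273, 378,730,745,992 ] 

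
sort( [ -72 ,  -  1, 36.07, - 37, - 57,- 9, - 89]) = [  -  89,-72, - 57, - 37 ,  -  9 ,  -  1 , 36.07]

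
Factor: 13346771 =31^1*41^1 * 10501^1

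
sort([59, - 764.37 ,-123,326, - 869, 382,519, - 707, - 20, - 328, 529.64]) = [-869, - 764.37, - 707, - 328,  -  123,-20, 59, 326,382 , 519, 529.64] 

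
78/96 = 13/16= 0.81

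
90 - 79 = 11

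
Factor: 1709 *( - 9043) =-1709^1*9043^1 =-15454487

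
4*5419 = 21676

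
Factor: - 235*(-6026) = 1416110 = 2^1*  5^1 * 23^1*47^1*131^1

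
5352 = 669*8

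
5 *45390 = 226950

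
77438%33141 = 11156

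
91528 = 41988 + 49540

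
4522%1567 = 1388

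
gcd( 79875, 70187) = 1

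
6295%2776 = 743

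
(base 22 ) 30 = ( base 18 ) 3c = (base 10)66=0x42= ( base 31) 24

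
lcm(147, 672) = 4704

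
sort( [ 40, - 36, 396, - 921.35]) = [ - 921.35, - 36,40,  396 ] 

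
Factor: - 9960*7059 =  - 2^3*3^2*5^1*13^1*83^1  *  181^1 = - 70307640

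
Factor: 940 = 2^2*5^1*47^1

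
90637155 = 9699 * 9345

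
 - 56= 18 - 74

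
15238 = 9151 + 6087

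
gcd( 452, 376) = 4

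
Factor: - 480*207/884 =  - 24840/221 = -2^3*3^3 *5^1  *  13^(- 1)*17^(-1)*23^1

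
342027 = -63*(-5429 ) 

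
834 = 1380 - 546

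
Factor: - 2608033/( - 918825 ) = 3^(-1 ) * 5^(  -  2) *12251^( - 1)*2608033^1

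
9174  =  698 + 8476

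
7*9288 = 65016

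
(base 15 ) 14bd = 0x1165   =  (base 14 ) 18A1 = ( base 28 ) 5j1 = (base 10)4453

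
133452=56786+76666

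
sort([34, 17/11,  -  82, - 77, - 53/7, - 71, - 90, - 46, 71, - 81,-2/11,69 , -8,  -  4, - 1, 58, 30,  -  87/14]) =[-90, - 82,-81,-77,-71,- 46,-8 , - 53/7, - 87/14, - 4, - 1,- 2/11, 17/11, 30,34, 58, 69, 71] 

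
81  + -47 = 34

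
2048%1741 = 307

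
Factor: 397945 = 5^1*79589^1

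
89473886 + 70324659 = 159798545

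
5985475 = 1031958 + 4953517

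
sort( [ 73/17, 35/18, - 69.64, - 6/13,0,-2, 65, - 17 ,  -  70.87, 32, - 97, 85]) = [ - 97,-70.87, - 69.64, - 17,-2,  -  6/13,0 , 35/18,  73/17, 32, 65,85]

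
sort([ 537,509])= [509, 537 ] 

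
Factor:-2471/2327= - 7^1*13^(-1 ) * 179^( - 1 )*353^1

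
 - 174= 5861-6035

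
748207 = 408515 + 339692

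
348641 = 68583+280058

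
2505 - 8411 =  - 5906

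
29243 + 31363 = 60606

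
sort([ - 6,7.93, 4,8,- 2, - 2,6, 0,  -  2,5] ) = [ - 6, - 2, - 2, - 2, 0, 4, 5,6, 7.93 , 8]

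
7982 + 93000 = 100982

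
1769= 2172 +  - 403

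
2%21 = 2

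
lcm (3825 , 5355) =26775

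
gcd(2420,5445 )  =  605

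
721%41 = 24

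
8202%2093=1923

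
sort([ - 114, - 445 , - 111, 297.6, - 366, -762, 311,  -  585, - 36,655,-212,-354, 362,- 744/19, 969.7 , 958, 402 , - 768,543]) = [ - 768, - 762, - 585,- 445 ,- 366,-354, - 212,  -  114, - 111, - 744/19, - 36,297.6, 311,362, 402,543,655,958, 969.7]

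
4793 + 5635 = 10428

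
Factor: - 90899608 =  - 2^3*83^1*136897^1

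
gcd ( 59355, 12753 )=9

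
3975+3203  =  7178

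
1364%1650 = 1364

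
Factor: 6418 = 2^1 * 3209^1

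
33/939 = 11/313 = 0.04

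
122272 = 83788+38484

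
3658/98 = 1829/49 = 37.33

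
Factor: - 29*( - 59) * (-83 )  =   - 29^1 * 59^1*83^1= -  142013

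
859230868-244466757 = 614764111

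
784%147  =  49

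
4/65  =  4/65=0.06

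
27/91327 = 27/91327 = 0.00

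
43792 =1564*28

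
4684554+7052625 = 11737179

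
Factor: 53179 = 7^1*71^1 * 107^1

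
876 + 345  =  1221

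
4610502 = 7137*646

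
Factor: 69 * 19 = 3^1*19^1* 23^1 = 1311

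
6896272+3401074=10297346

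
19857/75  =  6619/25 = 264.76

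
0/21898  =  0= 0.00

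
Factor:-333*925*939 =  - 289235475 = -3^3*5^2*37^2*313^1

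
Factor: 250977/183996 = 311/228 = 2^(- 2 )*3^( - 1 )*19^( -1 )*311^1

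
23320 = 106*220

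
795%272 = 251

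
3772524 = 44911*84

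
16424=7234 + 9190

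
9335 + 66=9401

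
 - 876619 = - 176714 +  - 699905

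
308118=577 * 534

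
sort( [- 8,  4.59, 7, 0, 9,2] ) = [ - 8, 0 , 2,4.59, 7,9]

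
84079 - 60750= 23329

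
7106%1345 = 381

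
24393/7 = 24393/7 = 3484.71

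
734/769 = 734/769=0.95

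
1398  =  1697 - 299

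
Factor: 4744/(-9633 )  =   - 2^3  *  3^( - 1) * 13^( - 2 )*19^( - 1 )*593^1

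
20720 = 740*28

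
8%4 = 0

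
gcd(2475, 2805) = 165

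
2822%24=14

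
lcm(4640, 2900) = 23200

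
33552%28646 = 4906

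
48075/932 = 51 + 543/932  =  51.58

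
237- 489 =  - 252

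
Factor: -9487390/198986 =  - 5^1*11^1*37^( - 1 ) * 2689^(-1 )*86249^1=- 4743695/99493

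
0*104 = 0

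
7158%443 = 70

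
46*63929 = 2940734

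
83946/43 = 83946/43 = 1952.23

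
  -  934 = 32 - 966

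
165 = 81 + 84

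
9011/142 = 63 + 65/142= 63.46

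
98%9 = 8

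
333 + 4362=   4695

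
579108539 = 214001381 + 365107158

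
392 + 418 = 810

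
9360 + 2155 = 11515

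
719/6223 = 719/6223=0.12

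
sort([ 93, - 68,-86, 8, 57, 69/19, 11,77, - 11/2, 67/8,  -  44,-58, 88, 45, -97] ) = [ - 97, - 86 , - 68,  -  58,-44,- 11/2, 69/19,8,67/8, 11, 45,57, 77, 88, 93]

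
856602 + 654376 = 1510978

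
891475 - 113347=778128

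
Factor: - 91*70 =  - 2^1*5^1*7^2*13^1 = - 6370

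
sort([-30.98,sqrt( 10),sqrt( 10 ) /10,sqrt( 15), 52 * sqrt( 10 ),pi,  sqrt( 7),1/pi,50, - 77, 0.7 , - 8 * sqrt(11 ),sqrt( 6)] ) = [  -  77, - 30.98, - 8 * sqrt( 11),sqrt( 10)/10,1/pi,0.7,sqrt( 6),sqrt( 7), pi , sqrt(10),sqrt( 15 ),50,52 * sqrt(10 ) ]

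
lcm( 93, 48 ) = 1488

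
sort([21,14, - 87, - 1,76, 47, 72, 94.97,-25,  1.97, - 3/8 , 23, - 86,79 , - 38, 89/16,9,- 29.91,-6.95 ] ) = [ - 87, - 86, - 38,- 29.91, - 25,- 6.95, - 1, - 3/8,1.97,89/16 , 9, 14,  21  ,  23,  47, 72, 76,79 , 94.97]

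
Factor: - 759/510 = -2^ (-1 )*5^(  -  1)*11^1 *17^( - 1)*23^1 = - 253/170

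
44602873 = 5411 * 8243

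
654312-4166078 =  - 3511766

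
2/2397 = 2/2397  =  0.00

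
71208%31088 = 9032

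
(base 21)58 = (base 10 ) 113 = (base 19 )5I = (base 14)81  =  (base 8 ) 161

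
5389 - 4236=1153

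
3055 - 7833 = - 4778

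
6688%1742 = 1462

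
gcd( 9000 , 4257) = 9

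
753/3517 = 753/3517 = 0.21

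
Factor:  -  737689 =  - 251^1*2939^1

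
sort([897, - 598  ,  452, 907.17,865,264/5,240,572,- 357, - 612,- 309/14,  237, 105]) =[ - 612, - 598,-357, - 309/14, 264/5,105,237, 240,452, 572 , 865,897, 907.17]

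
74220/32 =2319 + 3/8 = 2319.38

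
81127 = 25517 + 55610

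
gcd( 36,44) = 4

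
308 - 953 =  - 645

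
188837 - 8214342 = - 8025505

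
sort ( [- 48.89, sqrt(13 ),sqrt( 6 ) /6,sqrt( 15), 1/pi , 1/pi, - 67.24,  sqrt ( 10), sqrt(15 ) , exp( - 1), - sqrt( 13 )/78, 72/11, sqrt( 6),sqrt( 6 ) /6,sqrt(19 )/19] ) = [ - 67.24,-48.89,-sqrt( 13 )/78,sqrt( 19)/19, 1/pi,  1/pi, exp (-1), sqrt(6 )/6,  sqrt ( 6) /6, sqrt( 6) , sqrt(10 ),sqrt( 13 ),sqrt( 15 ), sqrt( 15 ),72/11]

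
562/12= 46 + 5/6= 46.83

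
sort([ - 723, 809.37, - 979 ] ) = [-979,-723,809.37 ]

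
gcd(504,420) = 84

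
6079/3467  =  6079/3467 = 1.75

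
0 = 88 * 0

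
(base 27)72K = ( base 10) 5177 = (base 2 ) 1010000111001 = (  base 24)8nh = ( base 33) 4ot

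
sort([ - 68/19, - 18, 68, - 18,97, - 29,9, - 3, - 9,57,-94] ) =[ - 94,-29,-18, - 18, - 9 , -68/19,-3 , 9,57,68,97 ] 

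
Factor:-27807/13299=-23/11 = - 11^(-1)*23^1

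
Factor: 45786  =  2^1*3^1*13^1*587^1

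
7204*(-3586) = -25833544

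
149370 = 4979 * 30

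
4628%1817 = 994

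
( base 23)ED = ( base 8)517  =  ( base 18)10B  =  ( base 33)a5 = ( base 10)335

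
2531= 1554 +977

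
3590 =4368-778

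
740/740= 1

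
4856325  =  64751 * 75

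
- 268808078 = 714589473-983397551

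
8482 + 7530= 16012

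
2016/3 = 672 = 672.00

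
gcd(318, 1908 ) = 318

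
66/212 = 33/106 =0.31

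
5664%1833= 165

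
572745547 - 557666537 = 15079010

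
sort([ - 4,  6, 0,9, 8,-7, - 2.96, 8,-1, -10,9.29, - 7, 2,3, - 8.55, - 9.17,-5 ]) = [ - 10, -9.17, - 8.55, - 7, - 7,-5,-4, - 2.96,-1, 0, 2,3, 6,8,8,9, 9.29]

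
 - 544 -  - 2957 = 2413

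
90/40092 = 15/6682 =0.00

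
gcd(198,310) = 2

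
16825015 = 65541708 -48716693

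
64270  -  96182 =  - 31912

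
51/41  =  51/41= 1.24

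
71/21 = 71/21 = 3.38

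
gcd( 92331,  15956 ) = 1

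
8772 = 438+8334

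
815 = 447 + 368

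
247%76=19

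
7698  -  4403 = 3295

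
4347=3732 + 615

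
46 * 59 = 2714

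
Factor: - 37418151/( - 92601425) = 3^1*5^(- 2)*7^( - 3) *293^1*10799^( - 1)*42569^1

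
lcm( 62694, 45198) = 1943514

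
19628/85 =230 + 78/85 = 230.92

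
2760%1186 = 388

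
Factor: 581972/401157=2^2*3^(-2) * 53^ ( - 1)*173^1 = 692/477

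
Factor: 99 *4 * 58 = 2^3 * 3^2*11^1 * 29^1 =22968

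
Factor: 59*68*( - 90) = - 2^3*3^2 *5^1*17^1*59^1=- 361080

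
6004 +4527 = 10531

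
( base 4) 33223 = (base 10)1003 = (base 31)11B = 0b1111101011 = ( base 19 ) 2ef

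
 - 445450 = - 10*44545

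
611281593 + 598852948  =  1210134541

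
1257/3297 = 419/1099 = 0.38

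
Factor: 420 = 2^2 * 3^1*5^1*7^1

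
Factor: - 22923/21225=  - 3^3*5^(-2)  =  - 27/25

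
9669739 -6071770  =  3597969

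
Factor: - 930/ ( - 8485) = 2^1 *3^1 * 31^1* 1697^( - 1) = 186/1697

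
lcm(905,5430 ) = 5430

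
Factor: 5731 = 11^1*521^1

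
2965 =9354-6389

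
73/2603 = 73/2603 = 0.03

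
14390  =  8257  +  6133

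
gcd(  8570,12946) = 2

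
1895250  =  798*2375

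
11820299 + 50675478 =62495777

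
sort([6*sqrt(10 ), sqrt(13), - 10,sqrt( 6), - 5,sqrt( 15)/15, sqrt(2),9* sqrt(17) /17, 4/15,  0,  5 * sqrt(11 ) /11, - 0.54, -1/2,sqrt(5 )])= [ - 10, - 5,-0.54, - 1/2,0, sqrt(15)/15, 4/15 , sqrt( 2) , 5 * sqrt (11 )/11, 9*sqrt( 17 )/17,  sqrt (5), sqrt( 6) , sqrt(13 ),6*sqrt(10 )]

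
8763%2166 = 99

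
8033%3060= 1913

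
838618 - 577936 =260682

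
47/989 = 47/989 = 0.05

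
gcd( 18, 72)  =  18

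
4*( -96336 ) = - 385344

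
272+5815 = 6087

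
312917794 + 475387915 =788305709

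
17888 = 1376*13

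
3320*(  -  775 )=-2573000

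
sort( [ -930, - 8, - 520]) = [  -  930 ,-520, - 8] 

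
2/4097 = 2/4097 = 0.00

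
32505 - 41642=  - 9137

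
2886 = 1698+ 1188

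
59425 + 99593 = 159018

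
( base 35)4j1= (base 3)21122011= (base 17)1247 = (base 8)12676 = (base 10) 5566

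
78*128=9984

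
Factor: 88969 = 88969^1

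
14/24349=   14/24349 = 0.00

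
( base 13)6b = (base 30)2T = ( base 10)89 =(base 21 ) 45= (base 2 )1011001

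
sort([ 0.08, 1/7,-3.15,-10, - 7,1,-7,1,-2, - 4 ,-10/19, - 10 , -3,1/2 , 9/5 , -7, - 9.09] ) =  [  -  10,  -  10, -9.09,  -  7, - 7, - 7, - 4, - 3.15,  -  3, - 2,-10/19,0.08,1/7,1/2,1,1,9/5]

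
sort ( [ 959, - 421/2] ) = [ - 421/2, 959 ] 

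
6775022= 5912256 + 862766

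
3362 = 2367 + 995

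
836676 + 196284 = 1032960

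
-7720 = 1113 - 8833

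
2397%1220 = 1177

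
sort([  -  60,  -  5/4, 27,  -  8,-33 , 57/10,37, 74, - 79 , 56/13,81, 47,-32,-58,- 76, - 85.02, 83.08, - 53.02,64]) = [- 85.02,  -  79,  -  76, - 60,- 58, - 53.02, - 33, - 32, - 8, - 5/4, 56/13, 57/10, 27, 37,47, 64,74 , 81,83.08 ]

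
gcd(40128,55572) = 132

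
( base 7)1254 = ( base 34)e4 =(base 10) 480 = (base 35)DP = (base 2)111100000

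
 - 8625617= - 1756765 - 6868852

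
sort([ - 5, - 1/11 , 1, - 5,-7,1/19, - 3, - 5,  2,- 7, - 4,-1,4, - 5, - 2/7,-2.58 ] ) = [ - 7 , - 7, - 5, - 5, - 5, - 5, - 4, - 3, - 2.58,-1, - 2/7, - 1/11,1/19, 1 , 2, 4] 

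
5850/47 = 5850/47 = 124.47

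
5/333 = 5/333 = 0.02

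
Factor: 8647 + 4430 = 3^2*1453^1 = 13077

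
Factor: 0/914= 0^1 = 0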